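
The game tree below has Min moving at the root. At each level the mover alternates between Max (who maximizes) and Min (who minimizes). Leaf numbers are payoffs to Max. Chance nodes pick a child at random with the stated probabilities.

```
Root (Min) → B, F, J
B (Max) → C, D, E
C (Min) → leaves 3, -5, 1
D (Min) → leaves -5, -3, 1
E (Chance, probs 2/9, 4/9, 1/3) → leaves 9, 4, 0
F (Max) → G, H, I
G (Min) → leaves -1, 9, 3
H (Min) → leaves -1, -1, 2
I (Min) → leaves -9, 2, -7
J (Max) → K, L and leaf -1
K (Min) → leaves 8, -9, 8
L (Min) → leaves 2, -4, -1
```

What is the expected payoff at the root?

C (Min): min(3, -5, 1) = -5
D (Min): min(-5, -3, 1) = -5
E (Chance): 2/9·9 + 4/9·4 + 1/3·0 = 3.78
B (Max): max(-5, -5, 3.78) = 3.78
G (Min): min(-1, 9, 3) = -1
H (Min): min(-1, -1, 2) = -1
I (Min): min(-9, 2, -7) = -9
F (Max): max(-1, -1, -9) = -1
K (Min): min(8, -9, 8) = -9
L (Min): min(2, -4, -1) = -4
J (Max): max(-9, -4, -1) = -1
Root (Min): min(3.78, -1, -1) = -1

-1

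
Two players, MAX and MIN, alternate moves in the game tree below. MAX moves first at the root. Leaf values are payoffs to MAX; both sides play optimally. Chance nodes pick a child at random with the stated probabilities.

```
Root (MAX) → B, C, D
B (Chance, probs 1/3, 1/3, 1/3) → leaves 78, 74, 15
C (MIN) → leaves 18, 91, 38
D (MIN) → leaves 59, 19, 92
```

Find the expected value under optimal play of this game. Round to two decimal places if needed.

B (Chance): 1/3·78 + 1/3·74 + 1/3·15 = 55.67
C (MIN): min(18, 91, 38) = 18
D (MIN): min(59, 19, 92) = 19
Root (MAX): max(55.67, 18, 19) = 55.67

55.67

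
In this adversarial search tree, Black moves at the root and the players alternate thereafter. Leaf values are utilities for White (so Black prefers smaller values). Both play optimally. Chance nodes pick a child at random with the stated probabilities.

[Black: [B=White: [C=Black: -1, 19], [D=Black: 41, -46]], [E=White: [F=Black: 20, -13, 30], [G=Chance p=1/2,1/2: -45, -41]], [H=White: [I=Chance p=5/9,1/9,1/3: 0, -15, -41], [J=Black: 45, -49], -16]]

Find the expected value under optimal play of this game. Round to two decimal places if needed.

-15.33

C (Black): min(-1, 19) = -1
D (Black): min(41, -46) = -46
B (White): max(-1, -46) = -1
F (Black): min(20, -13, 30) = -13
G (Chance): 1/2·-45 + 1/2·-41 = -43
E (White): max(-13, -43) = -13
I (Chance): 5/9·0 + 1/9·-15 + 1/3·-41 = -15.33
J (Black): min(45, -49) = -49
H (White): max(-15.33, -49, -16) = -15.33
Root (Black): min(-1, -13, -15.33) = -15.33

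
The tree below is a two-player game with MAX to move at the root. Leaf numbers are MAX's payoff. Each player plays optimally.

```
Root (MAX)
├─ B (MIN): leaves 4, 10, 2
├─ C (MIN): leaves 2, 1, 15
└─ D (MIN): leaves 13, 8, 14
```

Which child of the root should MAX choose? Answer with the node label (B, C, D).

B (MIN): min(4, 10, 2) = 2
C (MIN): min(2, 1, 15) = 1
D (MIN): min(13, 8, 14) = 8
Root (MAX): max(2, 1, 8) = 8
MAX picks the child with the highest value: D (value 8).

D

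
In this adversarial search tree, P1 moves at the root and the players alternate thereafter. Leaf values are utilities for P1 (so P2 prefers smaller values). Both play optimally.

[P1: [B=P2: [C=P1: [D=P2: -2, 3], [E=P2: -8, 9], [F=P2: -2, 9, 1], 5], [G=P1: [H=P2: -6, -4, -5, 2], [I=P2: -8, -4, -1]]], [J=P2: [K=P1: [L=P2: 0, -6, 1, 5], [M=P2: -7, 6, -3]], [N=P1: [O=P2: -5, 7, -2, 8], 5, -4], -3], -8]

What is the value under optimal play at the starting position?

D (P2): min(-2, 3) = -2
E (P2): min(-8, 9) = -8
F (P2): min(-2, 9, 1) = -2
C (P1): max(-2, -8, -2, 5) = 5
H (P2): min(-6, -4, -5, 2) = -6
I (P2): min(-8, -4, -1) = -8
G (P1): max(-6, -8) = -6
B (P2): min(5, -6) = -6
L (P2): min(0, -6, 1, 5) = -6
M (P2): min(-7, 6, -3) = -7
K (P1): max(-6, -7) = -6
O (P2): min(-5, 7, -2, 8) = -5
N (P1): max(-5, 5, -4) = 5
J (P2): min(-6, 5, -3) = -6
Root (P1): max(-6, -6, -8) = -6

-6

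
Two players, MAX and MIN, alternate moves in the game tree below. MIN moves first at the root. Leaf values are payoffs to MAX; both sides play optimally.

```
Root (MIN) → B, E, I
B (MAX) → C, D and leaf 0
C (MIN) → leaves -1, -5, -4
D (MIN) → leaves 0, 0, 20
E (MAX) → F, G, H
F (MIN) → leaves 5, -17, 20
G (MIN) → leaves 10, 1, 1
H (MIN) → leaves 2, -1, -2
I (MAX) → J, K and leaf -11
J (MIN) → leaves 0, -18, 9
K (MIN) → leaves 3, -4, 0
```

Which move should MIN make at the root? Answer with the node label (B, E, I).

I

C (MIN): min(-1, -5, -4) = -5
D (MIN): min(0, 0, 20) = 0
B (MAX): max(-5, 0, 0) = 0
F (MIN): min(5, -17, 20) = -17
G (MIN): min(10, 1, 1) = 1
H (MIN): min(2, -1, -2) = -2
E (MAX): max(-17, 1, -2) = 1
J (MIN): min(0, -18, 9) = -18
K (MIN): min(3, -4, 0) = -4
I (MAX): max(-18, -4, -11) = -4
Root (MIN): min(0, 1, -4) = -4
MIN picks the child with the lowest value: I (value -4).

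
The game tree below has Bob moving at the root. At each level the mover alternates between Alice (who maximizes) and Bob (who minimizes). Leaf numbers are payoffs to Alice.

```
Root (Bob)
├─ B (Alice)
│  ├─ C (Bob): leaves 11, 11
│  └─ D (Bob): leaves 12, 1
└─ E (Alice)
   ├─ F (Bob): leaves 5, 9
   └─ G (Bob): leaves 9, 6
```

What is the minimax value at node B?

11

C: min(11, 11) = 11
D: min(12, 1) = 1
B: max(11, 1) = 11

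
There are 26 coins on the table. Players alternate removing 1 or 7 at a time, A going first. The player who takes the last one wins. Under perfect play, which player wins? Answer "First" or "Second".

Second

Mark each pile size as W (mover wins) or L (mover loses):
i:   0  1  2  3  4  5  6  7  8  9 10 11 12 13 14 15 16 17 18 19 20 21 22 23 24 25 26
     L  W  L  W  L  W  L  W  L  W  L  W  L  W  L  W  L  W  L  W  L  W  L  W  L  W  L
Position 26 is L, so the second player wins.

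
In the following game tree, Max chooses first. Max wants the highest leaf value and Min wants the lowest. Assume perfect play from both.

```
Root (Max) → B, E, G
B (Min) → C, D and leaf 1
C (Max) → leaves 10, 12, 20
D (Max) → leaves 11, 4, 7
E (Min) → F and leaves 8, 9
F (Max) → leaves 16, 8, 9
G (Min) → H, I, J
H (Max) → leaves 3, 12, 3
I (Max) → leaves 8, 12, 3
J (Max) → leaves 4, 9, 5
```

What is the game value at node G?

H: max(3, 12, 3) = 12
I: max(8, 12, 3) = 12
J: max(4, 9, 5) = 9
G: min(12, 12, 9) = 9

9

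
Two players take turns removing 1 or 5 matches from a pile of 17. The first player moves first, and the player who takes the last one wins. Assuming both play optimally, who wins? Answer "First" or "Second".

First

Positions where the player to move wins (W) vs loses (L):
i:   0  1  2  3  4  5  6  7  8  9 10 11 12 13 14 15 16 17
     L  W  L  W  L  W  L  W  L  W  L  W  L  W  L  W  L  W
Position 17 is W, so the first player wins.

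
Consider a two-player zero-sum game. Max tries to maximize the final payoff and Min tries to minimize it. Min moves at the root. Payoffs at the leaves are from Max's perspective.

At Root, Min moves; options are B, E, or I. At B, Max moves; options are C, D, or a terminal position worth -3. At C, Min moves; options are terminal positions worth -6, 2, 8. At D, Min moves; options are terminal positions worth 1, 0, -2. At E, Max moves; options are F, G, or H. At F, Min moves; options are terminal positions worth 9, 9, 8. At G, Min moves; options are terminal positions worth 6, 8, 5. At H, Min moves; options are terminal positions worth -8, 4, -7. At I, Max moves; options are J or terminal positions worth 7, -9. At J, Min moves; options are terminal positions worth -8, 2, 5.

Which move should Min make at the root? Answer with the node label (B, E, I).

C (Min): min(-6, 2, 8) = -6
D (Min): min(1, 0, -2) = -2
B (Max): max(-6, -2, -3) = -2
F (Min): min(9, 9, 8) = 8
G (Min): min(6, 8, 5) = 5
H (Min): min(-8, 4, -7) = -8
E (Max): max(8, 5, -8) = 8
J (Min): min(-8, 2, 5) = -8
I (Max): max(-8, 7, -9) = 7
Root (Min): min(-2, 8, 7) = -2
Min picks the child with the lowest value: B (value -2).

B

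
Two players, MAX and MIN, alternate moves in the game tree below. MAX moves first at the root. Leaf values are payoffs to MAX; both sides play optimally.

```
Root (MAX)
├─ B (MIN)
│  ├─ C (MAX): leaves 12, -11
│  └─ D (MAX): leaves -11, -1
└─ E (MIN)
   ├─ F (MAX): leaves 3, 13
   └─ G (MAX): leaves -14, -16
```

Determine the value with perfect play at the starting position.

C (MAX): max(12, -11) = 12
D (MAX): max(-11, -1) = -1
B (MIN): min(12, -1) = -1
F (MAX): max(3, 13) = 13
G (MAX): max(-14, -16) = -14
E (MIN): min(13, -14) = -14
Root (MAX): max(-1, -14) = -1

-1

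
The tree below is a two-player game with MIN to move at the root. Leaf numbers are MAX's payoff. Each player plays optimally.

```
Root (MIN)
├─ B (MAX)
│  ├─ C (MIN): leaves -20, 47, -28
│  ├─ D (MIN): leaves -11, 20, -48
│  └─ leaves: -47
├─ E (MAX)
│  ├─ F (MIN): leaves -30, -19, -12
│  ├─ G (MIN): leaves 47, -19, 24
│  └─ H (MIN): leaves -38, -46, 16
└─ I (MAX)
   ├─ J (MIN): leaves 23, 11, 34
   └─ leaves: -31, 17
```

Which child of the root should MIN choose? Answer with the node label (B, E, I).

B

C (MIN): min(-20, 47, -28) = -28
D (MIN): min(-11, 20, -48) = -48
B (MAX): max(-28, -48, -47) = -28
F (MIN): min(-30, -19, -12) = -30
G (MIN): min(47, -19, 24) = -19
H (MIN): min(-38, -46, 16) = -46
E (MAX): max(-30, -19, -46) = -19
J (MIN): min(23, 11, 34) = 11
I (MAX): max(11, -31, 17) = 17
Root (MIN): min(-28, -19, 17) = -28
MIN picks the child with the lowest value: B (value -28).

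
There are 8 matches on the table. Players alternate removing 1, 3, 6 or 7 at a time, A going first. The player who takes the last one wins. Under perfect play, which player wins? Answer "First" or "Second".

Positions where the player to move wins (W) vs loses (L):
i:   0  1  2  3  4  5  6  7  8
     L  W  L  W  L  W  W  W  W
Position 8 is W, so the first player wins.

First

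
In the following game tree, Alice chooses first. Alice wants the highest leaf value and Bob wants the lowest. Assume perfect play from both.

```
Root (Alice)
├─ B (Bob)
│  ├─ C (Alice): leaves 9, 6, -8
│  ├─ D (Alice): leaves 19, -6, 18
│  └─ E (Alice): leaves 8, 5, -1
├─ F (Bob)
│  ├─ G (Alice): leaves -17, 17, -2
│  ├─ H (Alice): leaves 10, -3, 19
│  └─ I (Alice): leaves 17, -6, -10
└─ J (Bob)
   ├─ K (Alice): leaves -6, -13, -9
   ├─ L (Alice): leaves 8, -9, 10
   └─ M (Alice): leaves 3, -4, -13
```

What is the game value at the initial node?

C (Alice): max(9, 6, -8) = 9
D (Alice): max(19, -6, 18) = 19
E (Alice): max(8, 5, -1) = 8
B (Bob): min(9, 19, 8) = 8
G (Alice): max(-17, 17, -2) = 17
H (Alice): max(10, -3, 19) = 19
I (Alice): max(17, -6, -10) = 17
F (Bob): min(17, 19, 17) = 17
K (Alice): max(-6, -13, -9) = -6
L (Alice): max(8, -9, 10) = 10
M (Alice): max(3, -4, -13) = 3
J (Bob): min(-6, 10, 3) = -6
Root (Alice): max(8, 17, -6) = 17

17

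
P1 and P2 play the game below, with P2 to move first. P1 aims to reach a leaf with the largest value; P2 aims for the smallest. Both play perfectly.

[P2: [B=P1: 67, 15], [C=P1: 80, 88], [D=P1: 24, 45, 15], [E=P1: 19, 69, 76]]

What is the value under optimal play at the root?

45

B (P1): max(67, 15) = 67
C (P1): max(80, 88) = 88
D (P1): max(24, 45, 15) = 45
E (P1): max(19, 69, 76) = 76
Root (P2): min(67, 88, 45, 76) = 45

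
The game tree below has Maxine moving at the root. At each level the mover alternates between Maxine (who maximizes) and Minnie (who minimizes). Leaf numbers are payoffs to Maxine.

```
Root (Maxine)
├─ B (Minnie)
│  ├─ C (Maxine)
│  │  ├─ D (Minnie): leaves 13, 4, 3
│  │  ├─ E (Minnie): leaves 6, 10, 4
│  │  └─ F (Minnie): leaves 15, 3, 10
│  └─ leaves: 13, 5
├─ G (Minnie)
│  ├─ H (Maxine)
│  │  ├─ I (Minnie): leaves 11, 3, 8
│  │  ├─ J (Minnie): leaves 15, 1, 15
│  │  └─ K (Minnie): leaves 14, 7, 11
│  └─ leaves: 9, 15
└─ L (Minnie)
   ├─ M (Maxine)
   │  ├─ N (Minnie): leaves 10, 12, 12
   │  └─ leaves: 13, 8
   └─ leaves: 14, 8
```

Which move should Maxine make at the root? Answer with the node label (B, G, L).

L

D (Minnie): min(13, 4, 3) = 3
E (Minnie): min(6, 10, 4) = 4
F (Minnie): min(15, 3, 10) = 3
C (Maxine): max(3, 4, 3) = 4
B (Minnie): min(4, 13, 5) = 4
I (Minnie): min(11, 3, 8) = 3
J (Minnie): min(15, 1, 15) = 1
K (Minnie): min(14, 7, 11) = 7
H (Maxine): max(3, 1, 7) = 7
G (Minnie): min(7, 9, 15) = 7
N (Minnie): min(10, 12, 12) = 10
M (Maxine): max(10, 13, 8) = 13
L (Minnie): min(13, 14, 8) = 8
Root (Maxine): max(4, 7, 8) = 8
Maxine picks the child with the highest value: L (value 8).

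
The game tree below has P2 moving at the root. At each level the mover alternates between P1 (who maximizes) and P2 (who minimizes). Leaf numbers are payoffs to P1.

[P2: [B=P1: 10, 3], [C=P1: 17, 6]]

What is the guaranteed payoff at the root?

10

B (P1): max(10, 3) = 10
C (P1): max(17, 6) = 17
Root (P2): min(10, 17) = 10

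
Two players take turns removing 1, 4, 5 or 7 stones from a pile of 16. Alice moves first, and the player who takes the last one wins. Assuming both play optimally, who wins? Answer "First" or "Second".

Positions where the player to move wins (W) vs loses (L):
i:   0  1  2  3  4  5  6  7  8  9 10 11 12 13 14 15 16
     L  W  L  W  W  W  W  W  L  W  L  W  W  W  W  W  L
Position 16 is L, so the second player wins.

Second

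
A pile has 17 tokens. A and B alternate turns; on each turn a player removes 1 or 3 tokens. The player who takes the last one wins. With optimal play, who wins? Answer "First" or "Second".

Positions where the player to move wins (W) vs loses (L):
i:   0  1  2  3  4  5  6  7  8  9 10 11 12 13 14 15 16 17
     L  W  L  W  L  W  L  W  L  W  L  W  L  W  L  W  L  W
Position 17 is W, so the first player wins.

First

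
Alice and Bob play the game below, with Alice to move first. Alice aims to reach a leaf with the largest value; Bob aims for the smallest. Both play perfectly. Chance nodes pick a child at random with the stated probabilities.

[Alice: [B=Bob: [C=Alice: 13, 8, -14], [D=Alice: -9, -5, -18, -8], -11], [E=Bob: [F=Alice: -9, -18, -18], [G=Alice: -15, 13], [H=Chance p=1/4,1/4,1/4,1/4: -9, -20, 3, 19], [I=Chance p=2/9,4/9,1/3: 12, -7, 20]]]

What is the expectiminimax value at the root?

C (Alice): max(13, 8, -14) = 13
D (Alice): max(-9, -5, -18, -8) = -5
B (Bob): min(13, -5, -11) = -11
F (Alice): max(-9, -18, -18) = -9
G (Alice): max(-15, 13) = 13
H (Chance): 1/4·-9 + 1/4·-20 + 1/4·3 + 1/4·19 = -1.75
I (Chance): 2/9·12 + 4/9·-7 + 1/3·20 = 6.22
E (Bob): min(-9, 13, -1.75, 6.22) = -9
Root (Alice): max(-11, -9) = -9

-9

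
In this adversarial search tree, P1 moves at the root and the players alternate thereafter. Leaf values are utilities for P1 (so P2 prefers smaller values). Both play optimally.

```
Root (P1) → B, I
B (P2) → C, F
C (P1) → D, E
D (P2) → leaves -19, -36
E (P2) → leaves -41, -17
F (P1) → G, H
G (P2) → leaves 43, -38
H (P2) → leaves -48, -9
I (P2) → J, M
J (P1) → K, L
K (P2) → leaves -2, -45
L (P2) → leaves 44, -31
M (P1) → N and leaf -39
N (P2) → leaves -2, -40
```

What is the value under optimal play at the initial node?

D (P2): min(-19, -36) = -36
E (P2): min(-41, -17) = -41
C (P1): max(-36, -41) = -36
G (P2): min(43, -38) = -38
H (P2): min(-48, -9) = -48
F (P1): max(-38, -48) = -38
B (P2): min(-36, -38) = -38
K (P2): min(-2, -45) = -45
L (P2): min(44, -31) = -31
J (P1): max(-45, -31) = -31
N (P2): min(-2, -40) = -40
M (P1): max(-40, -39) = -39
I (P2): min(-31, -39) = -39
Root (P1): max(-38, -39) = -38

-38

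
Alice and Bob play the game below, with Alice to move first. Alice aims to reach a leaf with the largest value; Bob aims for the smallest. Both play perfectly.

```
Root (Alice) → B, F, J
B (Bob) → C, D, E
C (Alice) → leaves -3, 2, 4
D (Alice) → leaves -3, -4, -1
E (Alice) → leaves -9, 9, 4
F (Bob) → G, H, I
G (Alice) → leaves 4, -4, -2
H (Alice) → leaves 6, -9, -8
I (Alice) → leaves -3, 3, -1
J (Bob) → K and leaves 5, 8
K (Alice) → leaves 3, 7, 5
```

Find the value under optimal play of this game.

C (Alice): max(-3, 2, 4) = 4
D (Alice): max(-3, -4, -1) = -1
E (Alice): max(-9, 9, 4) = 9
B (Bob): min(4, -1, 9) = -1
G (Alice): max(4, -4, -2) = 4
H (Alice): max(6, -9, -8) = 6
I (Alice): max(-3, 3, -1) = 3
F (Bob): min(4, 6, 3) = 3
K (Alice): max(3, 7, 5) = 7
J (Bob): min(7, 5, 8) = 5
Root (Alice): max(-1, 3, 5) = 5

5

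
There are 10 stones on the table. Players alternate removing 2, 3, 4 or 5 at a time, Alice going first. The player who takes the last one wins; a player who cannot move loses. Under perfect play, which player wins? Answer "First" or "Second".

Compute winning (W) and losing (L) positions by backward induction:
i:   0  1  2  3  4  5  6  7  8  9 10
     L  L  W  W  W  W  W  L  L  W  W
Position 10 is W, so the first player wins.

First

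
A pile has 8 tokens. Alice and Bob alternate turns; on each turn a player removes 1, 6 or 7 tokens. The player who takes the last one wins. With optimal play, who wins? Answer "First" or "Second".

First

Compute winning (W) and losing (L) positions by backward induction:
i:   0  1  2  3  4  5  6  7  8
     L  W  L  W  L  W  W  W  W
Position 8 is W, so the first player wins.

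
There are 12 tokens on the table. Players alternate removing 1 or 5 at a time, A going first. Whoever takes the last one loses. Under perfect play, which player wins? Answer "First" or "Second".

First

Compute winning (W) and losing (L) positions by backward induction:
i:   0  1  2  3  4  5  6  7  8  9 10 11 12
     W  L  W  L  W  L  W  L  W  L  W  L  W
Position 12 is W, so the first player wins.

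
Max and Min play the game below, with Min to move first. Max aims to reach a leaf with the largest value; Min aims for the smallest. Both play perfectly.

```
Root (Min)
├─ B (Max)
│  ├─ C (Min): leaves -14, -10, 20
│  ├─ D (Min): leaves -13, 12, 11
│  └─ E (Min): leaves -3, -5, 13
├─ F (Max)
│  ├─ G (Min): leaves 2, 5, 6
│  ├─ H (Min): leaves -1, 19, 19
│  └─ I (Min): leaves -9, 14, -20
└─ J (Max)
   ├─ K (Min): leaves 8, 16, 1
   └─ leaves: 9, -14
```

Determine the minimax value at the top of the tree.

-5

C (Min): min(-14, -10, 20) = -14
D (Min): min(-13, 12, 11) = -13
E (Min): min(-3, -5, 13) = -5
B (Max): max(-14, -13, -5) = -5
G (Min): min(2, 5, 6) = 2
H (Min): min(-1, 19, 19) = -1
I (Min): min(-9, 14, -20) = -20
F (Max): max(2, -1, -20) = 2
K (Min): min(8, 16, 1) = 1
J (Max): max(1, 9, -14) = 9
Root (Min): min(-5, 2, 9) = -5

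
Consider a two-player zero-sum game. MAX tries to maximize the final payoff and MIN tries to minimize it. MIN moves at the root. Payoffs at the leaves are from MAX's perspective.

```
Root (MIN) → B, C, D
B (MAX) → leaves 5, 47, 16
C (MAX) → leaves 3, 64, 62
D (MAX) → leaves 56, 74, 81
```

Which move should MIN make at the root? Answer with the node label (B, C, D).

B

B (MAX): max(5, 47, 16) = 47
C (MAX): max(3, 64, 62) = 64
D (MAX): max(56, 74, 81) = 81
Root (MIN): min(47, 64, 81) = 47
MIN picks the child with the lowest value: B (value 47).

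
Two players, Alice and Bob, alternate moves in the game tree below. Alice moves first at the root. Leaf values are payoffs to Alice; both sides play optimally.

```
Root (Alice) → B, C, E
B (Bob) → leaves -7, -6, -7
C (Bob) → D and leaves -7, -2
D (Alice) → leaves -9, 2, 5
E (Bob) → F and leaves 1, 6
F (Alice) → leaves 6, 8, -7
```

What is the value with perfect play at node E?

F: max(6, 8, -7) = 8
E: min(8, 1, 6) = 1

1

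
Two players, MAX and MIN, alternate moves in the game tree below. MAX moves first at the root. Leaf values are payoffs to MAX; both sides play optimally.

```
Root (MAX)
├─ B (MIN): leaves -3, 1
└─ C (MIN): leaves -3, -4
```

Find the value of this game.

B (MIN): min(-3, 1) = -3
C (MIN): min(-3, -4) = -4
Root (MAX): max(-3, -4) = -3

-3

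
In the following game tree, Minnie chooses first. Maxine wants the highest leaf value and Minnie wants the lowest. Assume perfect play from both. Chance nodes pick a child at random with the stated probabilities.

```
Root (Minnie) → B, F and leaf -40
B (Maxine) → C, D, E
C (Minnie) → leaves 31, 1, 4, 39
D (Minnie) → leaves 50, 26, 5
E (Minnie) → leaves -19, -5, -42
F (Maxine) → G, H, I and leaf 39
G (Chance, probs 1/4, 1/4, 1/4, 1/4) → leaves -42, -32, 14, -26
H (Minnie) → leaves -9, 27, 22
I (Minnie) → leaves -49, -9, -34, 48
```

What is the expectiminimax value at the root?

C (Minnie): min(31, 1, 4, 39) = 1
D (Minnie): min(50, 26, 5) = 5
E (Minnie): min(-19, -5, -42) = -42
B (Maxine): max(1, 5, -42) = 5
G (Chance): 1/4·-42 + 1/4·-32 + 1/4·14 + 1/4·-26 = -21.5
H (Minnie): min(-9, 27, 22) = -9
I (Minnie): min(-49, -9, -34, 48) = -49
F (Maxine): max(-21.5, -9, -49, 39) = 39
Root (Minnie): min(5, 39, -40) = -40

-40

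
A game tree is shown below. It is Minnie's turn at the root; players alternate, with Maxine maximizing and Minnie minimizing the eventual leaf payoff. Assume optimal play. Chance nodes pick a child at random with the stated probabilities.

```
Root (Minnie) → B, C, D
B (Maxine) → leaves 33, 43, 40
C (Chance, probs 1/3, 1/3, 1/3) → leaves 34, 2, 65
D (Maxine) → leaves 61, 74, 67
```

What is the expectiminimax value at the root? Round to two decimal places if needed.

B (Maxine): max(33, 43, 40) = 43
C (Chance): 1/3·34 + 1/3·2 + 1/3·65 = 33.67
D (Maxine): max(61, 74, 67) = 74
Root (Minnie): min(43, 33.67, 74) = 33.67

33.67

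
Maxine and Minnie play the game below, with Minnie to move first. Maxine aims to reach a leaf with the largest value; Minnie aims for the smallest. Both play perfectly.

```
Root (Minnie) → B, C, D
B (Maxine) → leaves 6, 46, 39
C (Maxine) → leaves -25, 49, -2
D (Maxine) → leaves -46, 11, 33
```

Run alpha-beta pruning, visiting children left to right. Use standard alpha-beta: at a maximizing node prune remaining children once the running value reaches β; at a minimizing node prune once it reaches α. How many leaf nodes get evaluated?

8

B [α=-∞,β=+∞]: v=46
C [α=-∞,β=46]: v=49 after child 2 ≥ β → β-cutoff, skip 1
D [α=-∞,β=46]: v=33
Root [α=-∞,β=+∞]: v=33
Leaves evaluated: 8 of 9.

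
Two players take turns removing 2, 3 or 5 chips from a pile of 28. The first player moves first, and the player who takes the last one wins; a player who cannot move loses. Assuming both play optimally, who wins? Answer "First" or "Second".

Compute winning (W) and losing (L) positions by backward induction:
i:   0  1  2  3  4  5  6  7  8  9 10 11 12 13 14 15 16 17 18 19 20 21 22 23 24 25 26 27 28
     L  L  W  W  W  W  W  L  L  W  W  W  W  W  L  L  W  W  W  W  W  L  L  W  W  W  W  W  L
Position 28 is L, so the second player wins.

Second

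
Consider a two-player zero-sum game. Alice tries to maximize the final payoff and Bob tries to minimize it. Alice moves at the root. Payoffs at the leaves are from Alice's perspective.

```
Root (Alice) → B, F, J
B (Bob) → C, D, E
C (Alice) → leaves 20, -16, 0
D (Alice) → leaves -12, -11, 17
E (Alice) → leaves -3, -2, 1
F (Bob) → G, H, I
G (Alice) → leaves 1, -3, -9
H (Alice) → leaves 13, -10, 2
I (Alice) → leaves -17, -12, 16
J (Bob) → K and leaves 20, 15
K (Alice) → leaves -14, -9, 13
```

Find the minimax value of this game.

13

C (Alice): max(20, -16, 0) = 20
D (Alice): max(-12, -11, 17) = 17
E (Alice): max(-3, -2, 1) = 1
B (Bob): min(20, 17, 1) = 1
G (Alice): max(1, -3, -9) = 1
H (Alice): max(13, -10, 2) = 13
I (Alice): max(-17, -12, 16) = 16
F (Bob): min(1, 13, 16) = 1
K (Alice): max(-14, -9, 13) = 13
J (Bob): min(13, 20, 15) = 13
Root (Alice): max(1, 1, 13) = 13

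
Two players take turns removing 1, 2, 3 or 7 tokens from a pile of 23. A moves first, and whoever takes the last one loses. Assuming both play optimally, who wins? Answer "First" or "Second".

First

Positions where the player to move wins (W) vs loses (L):
i:   0  1  2  3  4  5  6  7  8  9 10 11 12 13 14 15 16 17 18 19 20 21 22 23
     W  L  W  W  W  L  W  W  W  L  W  W  W  L  W  W  W  L  W  W  W  L  W  W
Position 23 is W, so the first player wins.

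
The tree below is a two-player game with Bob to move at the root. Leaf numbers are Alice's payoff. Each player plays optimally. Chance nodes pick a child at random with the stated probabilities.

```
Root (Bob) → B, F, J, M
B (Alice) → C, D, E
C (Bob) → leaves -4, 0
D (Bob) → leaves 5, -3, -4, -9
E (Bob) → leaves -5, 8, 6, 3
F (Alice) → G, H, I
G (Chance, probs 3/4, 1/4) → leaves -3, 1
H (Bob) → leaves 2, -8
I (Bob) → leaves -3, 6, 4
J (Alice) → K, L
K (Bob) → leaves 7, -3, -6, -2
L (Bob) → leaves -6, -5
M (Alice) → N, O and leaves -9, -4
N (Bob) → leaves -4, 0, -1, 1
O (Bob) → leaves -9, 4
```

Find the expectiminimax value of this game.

C (Bob): min(-4, 0) = -4
D (Bob): min(5, -3, -4, -9) = -9
E (Bob): min(-5, 8, 6, 3) = -5
B (Alice): max(-4, -9, -5) = -4
G (Chance): 3/4·-3 + 1/4·1 = -2
H (Bob): min(2, -8) = -8
I (Bob): min(-3, 6, 4) = -3
F (Alice): max(-2, -8, -3) = -2
K (Bob): min(7, -3, -6, -2) = -6
L (Bob): min(-6, -5) = -6
J (Alice): max(-6, -6) = -6
N (Bob): min(-4, 0, -1, 1) = -4
O (Bob): min(-9, 4) = -9
M (Alice): max(-4, -9, -9, -4) = -4
Root (Bob): min(-4, -2, -6, -4) = -6

-6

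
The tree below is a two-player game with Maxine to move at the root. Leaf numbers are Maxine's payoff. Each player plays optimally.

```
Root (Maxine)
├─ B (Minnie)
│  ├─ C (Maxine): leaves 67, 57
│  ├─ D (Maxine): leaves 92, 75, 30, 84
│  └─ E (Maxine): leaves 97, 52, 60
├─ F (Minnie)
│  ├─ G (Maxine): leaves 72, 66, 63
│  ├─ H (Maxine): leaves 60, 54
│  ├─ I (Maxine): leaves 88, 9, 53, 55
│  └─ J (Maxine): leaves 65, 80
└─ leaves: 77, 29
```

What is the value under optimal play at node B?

67

C: max(67, 57) = 67
D: max(92, 75, 30, 84) = 92
E: max(97, 52, 60) = 97
B: min(67, 92, 97) = 67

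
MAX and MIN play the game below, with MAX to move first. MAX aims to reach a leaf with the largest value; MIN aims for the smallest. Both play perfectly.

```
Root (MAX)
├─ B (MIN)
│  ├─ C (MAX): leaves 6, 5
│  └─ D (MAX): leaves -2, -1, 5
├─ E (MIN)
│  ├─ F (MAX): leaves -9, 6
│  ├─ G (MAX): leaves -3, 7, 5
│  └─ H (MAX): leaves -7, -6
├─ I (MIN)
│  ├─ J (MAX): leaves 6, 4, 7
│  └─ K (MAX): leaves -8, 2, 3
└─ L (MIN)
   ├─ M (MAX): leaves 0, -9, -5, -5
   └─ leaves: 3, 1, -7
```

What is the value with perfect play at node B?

5

C: max(6, 5) = 6
D: max(-2, -1, 5) = 5
B: min(6, 5) = 5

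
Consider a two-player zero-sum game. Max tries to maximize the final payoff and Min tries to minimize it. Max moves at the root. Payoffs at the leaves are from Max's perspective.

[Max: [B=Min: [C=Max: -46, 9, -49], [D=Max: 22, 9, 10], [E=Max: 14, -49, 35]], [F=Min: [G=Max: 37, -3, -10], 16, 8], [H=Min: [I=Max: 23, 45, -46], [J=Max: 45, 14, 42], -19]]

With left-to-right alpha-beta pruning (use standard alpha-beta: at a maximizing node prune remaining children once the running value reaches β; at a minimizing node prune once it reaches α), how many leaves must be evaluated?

15

C [α=-∞,β=+∞]: v=9
D [α=-∞,β=9]: v=22 after child 1 ≥ β → β-cutoff, skip 2
E [α=-∞,β=9]: v=14 after child 1 ≥ β → β-cutoff, skip 2
B [α=-∞,β=+∞]: v=9
G [α=9,β=+∞]: v=37
F [α=9,β=+∞]: v=8
I [α=9,β=+∞]: v=45
J [α=9,β=45]: v=45 after child 1 ≥ β → β-cutoff, skip 2
H [α=9,β=+∞]: v=-19
Root [α=-∞,β=+∞]: v=9
Leaves evaluated: 15 of 21.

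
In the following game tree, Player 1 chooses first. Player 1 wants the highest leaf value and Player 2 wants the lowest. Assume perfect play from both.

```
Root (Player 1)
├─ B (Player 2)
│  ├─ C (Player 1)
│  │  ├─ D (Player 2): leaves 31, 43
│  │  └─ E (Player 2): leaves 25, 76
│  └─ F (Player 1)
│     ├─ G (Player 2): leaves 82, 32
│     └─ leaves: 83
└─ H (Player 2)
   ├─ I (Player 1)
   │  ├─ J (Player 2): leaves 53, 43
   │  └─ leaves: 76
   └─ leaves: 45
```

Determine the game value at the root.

45

D (Player 2): min(31, 43) = 31
E (Player 2): min(25, 76) = 25
C (Player 1): max(31, 25) = 31
G (Player 2): min(82, 32) = 32
F (Player 1): max(32, 83) = 83
B (Player 2): min(31, 83) = 31
J (Player 2): min(53, 43) = 43
I (Player 1): max(43, 76) = 76
H (Player 2): min(76, 45) = 45
Root (Player 1): max(31, 45) = 45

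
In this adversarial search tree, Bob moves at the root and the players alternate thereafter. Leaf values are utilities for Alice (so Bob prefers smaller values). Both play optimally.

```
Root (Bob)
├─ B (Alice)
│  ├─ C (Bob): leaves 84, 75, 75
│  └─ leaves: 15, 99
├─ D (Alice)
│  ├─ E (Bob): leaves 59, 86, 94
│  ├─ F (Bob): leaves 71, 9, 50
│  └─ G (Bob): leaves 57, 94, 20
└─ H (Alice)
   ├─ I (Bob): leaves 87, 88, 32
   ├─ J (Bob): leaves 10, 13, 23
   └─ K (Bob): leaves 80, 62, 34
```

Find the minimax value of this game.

34

C (Bob): min(84, 75, 75) = 75
B (Alice): max(75, 15, 99) = 99
E (Bob): min(59, 86, 94) = 59
F (Bob): min(71, 9, 50) = 9
G (Bob): min(57, 94, 20) = 20
D (Alice): max(59, 9, 20) = 59
I (Bob): min(87, 88, 32) = 32
J (Bob): min(10, 13, 23) = 10
K (Bob): min(80, 62, 34) = 34
H (Alice): max(32, 10, 34) = 34
Root (Bob): min(99, 59, 34) = 34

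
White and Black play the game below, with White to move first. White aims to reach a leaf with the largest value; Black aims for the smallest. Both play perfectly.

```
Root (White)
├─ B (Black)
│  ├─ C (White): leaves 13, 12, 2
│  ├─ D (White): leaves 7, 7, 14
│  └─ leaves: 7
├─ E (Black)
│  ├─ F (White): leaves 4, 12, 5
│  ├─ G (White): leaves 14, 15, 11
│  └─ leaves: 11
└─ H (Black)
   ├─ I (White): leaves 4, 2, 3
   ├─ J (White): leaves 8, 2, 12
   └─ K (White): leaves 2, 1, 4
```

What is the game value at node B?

7

C: max(13, 12, 2) = 13
D: max(7, 7, 14) = 14
B: min(13, 14, 7) = 7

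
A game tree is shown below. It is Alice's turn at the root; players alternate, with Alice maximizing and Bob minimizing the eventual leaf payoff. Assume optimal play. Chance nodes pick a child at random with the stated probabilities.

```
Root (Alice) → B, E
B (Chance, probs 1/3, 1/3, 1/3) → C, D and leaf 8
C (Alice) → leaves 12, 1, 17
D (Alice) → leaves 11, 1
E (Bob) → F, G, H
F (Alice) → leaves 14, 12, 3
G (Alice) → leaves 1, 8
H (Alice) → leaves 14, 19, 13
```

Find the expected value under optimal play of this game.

C (Alice): max(12, 1, 17) = 17
D (Alice): max(11, 1) = 11
B (Chance): 1/3·17 + 1/3·11 + 1/3·8 = 12
F (Alice): max(14, 12, 3) = 14
G (Alice): max(1, 8) = 8
H (Alice): max(14, 19, 13) = 19
E (Bob): min(14, 8, 19) = 8
Root (Alice): max(12, 8) = 12

12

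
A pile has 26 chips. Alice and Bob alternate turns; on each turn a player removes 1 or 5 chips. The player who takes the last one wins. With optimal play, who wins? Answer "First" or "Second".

i:   0  1  2  3  4  5  6  7  8  9 10 11 12 13 14 15 16 17 18 19 20 21 22 23 24 25 26
     L  W  L  W  L  W  L  W  L  W  L  W  L  W  L  W  L  W  L  W  L  W  L  W  L  W  L
Position 26 is L, so the second player wins.

Second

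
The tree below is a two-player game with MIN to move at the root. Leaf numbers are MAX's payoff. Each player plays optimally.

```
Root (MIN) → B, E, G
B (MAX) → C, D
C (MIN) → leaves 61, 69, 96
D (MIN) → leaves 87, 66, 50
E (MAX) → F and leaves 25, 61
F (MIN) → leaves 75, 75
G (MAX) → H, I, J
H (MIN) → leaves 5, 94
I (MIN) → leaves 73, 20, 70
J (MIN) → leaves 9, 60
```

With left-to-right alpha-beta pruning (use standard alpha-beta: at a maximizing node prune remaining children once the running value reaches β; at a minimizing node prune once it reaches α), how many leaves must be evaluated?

C [α=-∞,β=+∞]: v=61
D [α=61,β=+∞]: v=50
B [α=-∞,β=+∞]: v=61
F [α=-∞,β=61]: v=75
E [α=-∞,β=61]: v=75 after child 1 ≥ β → β-cutoff, skip 2
H [α=-∞,β=61]: v=5
I [α=5,β=61]: v=20
J [α=20,β=61]: v=9 after child 1 ≤ α → α-cutoff, skip 1
G [α=-∞,β=61]: v=20
Root [α=-∞,β=+∞]: v=20
Leaves evaluated: 14 of 17.

14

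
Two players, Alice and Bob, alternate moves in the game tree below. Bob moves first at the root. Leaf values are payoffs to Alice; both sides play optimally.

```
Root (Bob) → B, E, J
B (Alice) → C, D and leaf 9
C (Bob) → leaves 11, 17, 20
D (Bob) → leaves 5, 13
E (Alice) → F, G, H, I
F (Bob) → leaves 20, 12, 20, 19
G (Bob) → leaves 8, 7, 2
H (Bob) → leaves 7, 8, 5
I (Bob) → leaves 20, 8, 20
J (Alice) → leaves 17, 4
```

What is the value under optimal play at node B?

C: min(11, 17, 20) = 11
D: min(5, 13) = 5
B: max(11, 5, 9) = 11

11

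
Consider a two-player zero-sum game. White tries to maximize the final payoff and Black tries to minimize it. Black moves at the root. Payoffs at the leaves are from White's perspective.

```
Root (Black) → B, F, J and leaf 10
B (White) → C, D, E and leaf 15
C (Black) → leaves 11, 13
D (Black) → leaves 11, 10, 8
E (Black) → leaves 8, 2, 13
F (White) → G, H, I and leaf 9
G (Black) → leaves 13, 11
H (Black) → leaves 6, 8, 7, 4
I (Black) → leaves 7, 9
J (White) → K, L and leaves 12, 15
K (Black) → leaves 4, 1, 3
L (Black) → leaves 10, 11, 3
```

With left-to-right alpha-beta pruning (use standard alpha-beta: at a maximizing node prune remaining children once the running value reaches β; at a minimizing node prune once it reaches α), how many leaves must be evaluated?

18

C [α=-∞,β=+∞]: v=11
D [α=11,β=+∞]: v=11 after child 1 ≤ α → α-cutoff, skip 2
E [α=11,β=+∞]: v=8 after child 1 ≤ α → α-cutoff, skip 2
B [α=-∞,β=+∞]: v=15
G [α=-∞,β=15]: v=11
H [α=11,β=15]: v=6 after child 1 ≤ α → α-cutoff, skip 3
I [α=11,β=15]: v=7 after child 1 ≤ α → α-cutoff, skip 1
F [α=-∞,β=15]: v=11
K [α=-∞,β=11]: v=1
L [α=1,β=11]: v=3
J [α=-∞,β=11]: v=12 after child 3 ≥ β → β-cutoff, skip 1
Root [α=-∞,β=+∞]: v=10
Leaves evaluated: 18 of 27.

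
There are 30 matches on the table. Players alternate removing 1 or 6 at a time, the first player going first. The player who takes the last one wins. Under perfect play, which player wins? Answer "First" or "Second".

Second

W/L table (W = player to move can force a win):
i:   0  1  2  3  4  5  6  7  8  9 10 11 12 13 14 15 16 17 18 19 20 21 22 23 24 25 26 27 28 29 30
     L  W  L  W  L  W  W  L  W  L  W  L  W  W  L  W  L  W  L  W  W  L  W  L  W  L  W  W  L  W  L
Position 30 is L, so the second player wins.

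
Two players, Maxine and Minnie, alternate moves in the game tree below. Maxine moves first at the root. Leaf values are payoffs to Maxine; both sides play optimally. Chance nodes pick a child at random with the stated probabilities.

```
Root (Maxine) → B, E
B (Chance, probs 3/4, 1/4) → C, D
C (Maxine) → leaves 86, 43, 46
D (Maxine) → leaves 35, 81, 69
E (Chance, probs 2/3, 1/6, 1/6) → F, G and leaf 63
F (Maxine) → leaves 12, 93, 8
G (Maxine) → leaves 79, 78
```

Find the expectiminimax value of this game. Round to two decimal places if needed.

85.67

C (Maxine): max(86, 43, 46) = 86
D (Maxine): max(35, 81, 69) = 81
B (Chance): 3/4·86 + 1/4·81 = 84.75
F (Maxine): max(12, 93, 8) = 93
G (Maxine): max(79, 78) = 79
E (Chance): 2/3·93 + 1/6·79 + 1/6·63 = 85.67
Root (Maxine): max(84.75, 85.67) = 85.67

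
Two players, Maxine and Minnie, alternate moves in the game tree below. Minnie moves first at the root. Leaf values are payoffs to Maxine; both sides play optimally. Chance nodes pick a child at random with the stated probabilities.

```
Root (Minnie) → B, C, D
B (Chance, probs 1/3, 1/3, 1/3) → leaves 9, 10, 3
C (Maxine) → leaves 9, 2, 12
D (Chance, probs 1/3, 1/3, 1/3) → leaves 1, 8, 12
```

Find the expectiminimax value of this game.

B (Chance): 1/3·9 + 1/3·10 + 1/3·3 = 7.33
C (Maxine): max(9, 2, 12) = 12
D (Chance): 1/3·1 + 1/3·8 + 1/3·12 = 7
Root (Minnie): min(7.33, 12, 7) = 7

7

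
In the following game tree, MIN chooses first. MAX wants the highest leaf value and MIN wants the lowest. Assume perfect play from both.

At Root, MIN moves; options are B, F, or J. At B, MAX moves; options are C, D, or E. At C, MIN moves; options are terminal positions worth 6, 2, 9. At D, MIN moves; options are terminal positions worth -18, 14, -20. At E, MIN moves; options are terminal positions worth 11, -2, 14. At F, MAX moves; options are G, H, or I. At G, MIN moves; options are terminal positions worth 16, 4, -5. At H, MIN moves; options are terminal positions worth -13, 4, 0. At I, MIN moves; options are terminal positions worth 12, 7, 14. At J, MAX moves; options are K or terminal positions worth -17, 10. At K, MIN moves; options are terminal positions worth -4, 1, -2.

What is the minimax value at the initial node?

C (MIN): min(6, 2, 9) = 2
D (MIN): min(-18, 14, -20) = -20
E (MIN): min(11, -2, 14) = -2
B (MAX): max(2, -20, -2) = 2
G (MIN): min(16, 4, -5) = -5
H (MIN): min(-13, 4, 0) = -13
I (MIN): min(12, 7, 14) = 7
F (MAX): max(-5, -13, 7) = 7
K (MIN): min(-4, 1, -2) = -4
J (MAX): max(-4, -17, 10) = 10
Root (MIN): min(2, 7, 10) = 2

2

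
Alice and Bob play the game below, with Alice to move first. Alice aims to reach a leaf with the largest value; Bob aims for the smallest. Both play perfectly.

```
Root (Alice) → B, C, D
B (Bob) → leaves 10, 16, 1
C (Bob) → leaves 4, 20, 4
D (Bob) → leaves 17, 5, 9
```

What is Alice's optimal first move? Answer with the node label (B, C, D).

B (Bob): min(10, 16, 1) = 1
C (Bob): min(4, 20, 4) = 4
D (Bob): min(17, 5, 9) = 5
Root (Alice): max(1, 4, 5) = 5
Alice picks the child with the highest value: D (value 5).

D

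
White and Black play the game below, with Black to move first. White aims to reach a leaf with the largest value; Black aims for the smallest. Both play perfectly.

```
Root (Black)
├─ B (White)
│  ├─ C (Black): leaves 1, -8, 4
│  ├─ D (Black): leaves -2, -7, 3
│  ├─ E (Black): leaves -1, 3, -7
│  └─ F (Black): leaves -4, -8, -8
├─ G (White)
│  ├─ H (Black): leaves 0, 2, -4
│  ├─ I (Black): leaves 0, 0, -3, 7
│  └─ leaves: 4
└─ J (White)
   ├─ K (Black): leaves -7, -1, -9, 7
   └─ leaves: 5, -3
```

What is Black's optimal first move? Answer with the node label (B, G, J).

B

C (Black): min(1, -8, 4) = -8
D (Black): min(-2, -7, 3) = -7
E (Black): min(-1, 3, -7) = -7
F (Black): min(-4, -8, -8) = -8
B (White): max(-8, -7, -7, -8) = -7
H (Black): min(0, 2, -4) = -4
I (Black): min(0, 0, -3, 7) = -3
G (White): max(-4, -3, 4) = 4
K (Black): min(-7, -1, -9, 7) = -9
J (White): max(-9, 5, -3) = 5
Root (Black): min(-7, 4, 5) = -7
Black picks the child with the lowest value: B (value -7).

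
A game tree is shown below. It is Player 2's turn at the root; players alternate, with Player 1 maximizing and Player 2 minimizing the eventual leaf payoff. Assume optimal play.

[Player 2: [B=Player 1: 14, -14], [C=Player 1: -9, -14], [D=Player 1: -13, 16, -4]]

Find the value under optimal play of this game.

-9

B (Player 1): max(14, -14) = 14
C (Player 1): max(-9, -14) = -9
D (Player 1): max(-13, 16, -4) = 16
Root (Player 2): min(14, -9, 16) = -9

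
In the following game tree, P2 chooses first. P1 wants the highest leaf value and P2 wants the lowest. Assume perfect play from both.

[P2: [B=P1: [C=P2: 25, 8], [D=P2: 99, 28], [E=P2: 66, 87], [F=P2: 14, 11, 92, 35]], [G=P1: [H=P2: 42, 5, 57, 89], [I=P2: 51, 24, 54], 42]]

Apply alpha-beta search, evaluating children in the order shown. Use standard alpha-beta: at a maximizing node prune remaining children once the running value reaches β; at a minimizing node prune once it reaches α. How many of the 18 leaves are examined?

15

C [α=-∞,β=+∞]: v=8
D [α=8,β=+∞]: v=28
E [α=28,β=+∞]: v=66
F [α=66,β=+∞]: v=14 after child 1 ≤ α → α-cutoff, skip 3
B [α=-∞,β=+∞]: v=66
H [α=-∞,β=66]: v=5
I [α=5,β=66]: v=24
G [α=-∞,β=66]: v=42
Root [α=-∞,β=+∞]: v=42
Leaves evaluated: 15 of 18.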